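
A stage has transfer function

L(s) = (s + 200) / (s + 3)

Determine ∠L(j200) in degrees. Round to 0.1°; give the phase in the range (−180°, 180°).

Substitute s = j200:
Numerator: (j200) + 200 = 200 + j200
Denominator: (j200) + 3 = 3 + j200
|N| = √(200² + 200²) ≈ 282.84, ∠N ≈ 45.00°
|D| = √(3² + 200²) ≈ 200.02, ∠D ≈ 89.14°
∠L = 45.00° − 89.14° = -44.14°

-44.1°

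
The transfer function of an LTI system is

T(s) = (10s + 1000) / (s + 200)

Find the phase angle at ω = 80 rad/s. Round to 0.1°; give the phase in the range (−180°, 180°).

16.9°

Substitute s = j80:
Numerator: 10(j80) + 1000 = 1000 + j800
Denominator: (j80) + 200 = 200 + j80
|N| = √(1000² + 800²) ≈ 1280.6, ∠N ≈ 38.66°
|D| = √(200² + 80²) ≈ 215.41, ∠D ≈ 21.80°
∠T = 38.66° − 21.80° = 16.86°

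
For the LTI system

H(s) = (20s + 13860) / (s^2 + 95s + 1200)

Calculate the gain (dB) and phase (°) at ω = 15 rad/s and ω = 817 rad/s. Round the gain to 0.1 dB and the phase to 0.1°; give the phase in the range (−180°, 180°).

ω = 15: 18.1 dB, -54.4°; ω = 817: -29.9 dB, -123.7°

Substitute s = j15:
Numerator: 20(j15) + 13860 = 13860 + j300
Denominator: (j15)^2 + 95(j15) + 1200 = 975 + j1425
|N| = √(13860² + 300²) ≈ 13863, ∠N ≈ 1.24°
|D| = √(975² + 1425²) ≈ 1726.6, ∠D ≈ 55.62°
|H| = 13863 / 1726.6 ≈ 8.0291
Gain = 20 log₁₀(8.0291) ≈ 18.09 dB
∠H = 1.24° − 55.62° = -54.38°

Substitute s = j817:
Numerator: 20(j817) + 13860 = 13860 + j16340
Denominator: (j817)^2 + 95(j817) + 1200 = -666289 + j77615
|N| = √(13860² + 16340²) ≈ 21427, ∠N ≈ 49.69°
|D| = √(666289² + 77615²) ≈ 6.7079e+05, ∠D ≈ 173.36°
|H| = 21427 / 6.7079e+05 ≈ 0.031943
Gain = 20 log₁₀(0.031943) ≈ -29.91 dB
∠H = 49.69° − 173.36° = -123.67°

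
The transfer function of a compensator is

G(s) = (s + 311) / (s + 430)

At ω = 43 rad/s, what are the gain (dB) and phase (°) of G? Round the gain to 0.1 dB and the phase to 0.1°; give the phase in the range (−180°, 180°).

-2.8 dB, 2.2°

Substitute s = j43:
Numerator: (j43) + 311 = 311 + j43
Denominator: (j43) + 430 = 430 + j43
|N| = √(311² + 43²) ≈ 313.96, ∠N ≈ 7.87°
|D| = √(430² + 43²) ≈ 432.14, ∠D ≈ 5.71°
|G| = 313.96 / 432.14 ≈ 0.72652
Gain = 20 log₁₀(0.72652) ≈ -2.78 dB
∠G = 7.87° − 5.71° = 2.16°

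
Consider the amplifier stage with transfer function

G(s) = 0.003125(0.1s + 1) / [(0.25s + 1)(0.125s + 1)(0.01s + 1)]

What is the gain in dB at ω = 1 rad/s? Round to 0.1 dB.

At ω = 1 rad/s:
zero (1 + j1·0.1) = 1 + j0.1 → |·| ≈ 1.005, ∠ ≈ 5.71°
pole (1 + j1·0.25) = 1 + j0.25 → |·| ≈ 1.0308, ∠ ≈ 14.04°
pole (1 + j1·0.125) = 1 + j0.125 → |·| ≈ 1.0078, ∠ ≈ 7.13°
pole (1 + j1·0.01) = 1 + j0.01 → |·| ≈ 1, ∠ ≈ 0.57°
|G| = 0.003125 · 1.005 / (1.0308 · 1.0078 · 1) ≈ 0.0030232
Gain = 20 log₁₀(0.0030232) ≈ -50.39 dB

-50.4 dB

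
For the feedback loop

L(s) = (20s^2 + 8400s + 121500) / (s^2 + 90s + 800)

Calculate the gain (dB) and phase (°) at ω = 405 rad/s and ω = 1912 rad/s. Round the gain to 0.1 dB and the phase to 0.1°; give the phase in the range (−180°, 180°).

ω = 405: 28.9 dB, -34.5°; ω = 1912: 26.2 dB, -9.7°

Substitute s = j405:
Numerator: 20(j405)^2 + 8400(j405) + 121500 = -3159000 + j3402000
Denominator: (j405)^2 + 90(j405) + 800 = -163225 + j36450
|N| = √(3159000² + 3402000²) ≈ 4.6425e+06, ∠N ≈ 132.88°
|D| = √(163225² + 36450²) ≈ 1.6725e+05, ∠D ≈ 167.41°
|L| = 4.6425e+06 / 1.6725e+05 ≈ 27.758
Gain = 20 log₁₀(27.758) ≈ 28.87 dB
∠L = 132.88° − 167.41° = -34.53°

Substitute s = j1912:
Numerator: 20(j1912)^2 + 8400(j1912) + 121500 = -72993380 + j16060800
Denominator: (j1912)^2 + 90(j1912) + 800 = -3654944 + j172080
|N| = √(72993380² + 16060800²) ≈ 7.4739e+07, ∠N ≈ 167.59°
|D| = √(3654944² + 172080²) ≈ 3.659e+06, ∠D ≈ 177.30°
|L| = 7.4739e+07 / 3.659e+06 ≈ 20.426
Gain = 20 log₁₀(20.426) ≈ 26.20 dB
∠L = 167.59° − 177.30° = -9.71°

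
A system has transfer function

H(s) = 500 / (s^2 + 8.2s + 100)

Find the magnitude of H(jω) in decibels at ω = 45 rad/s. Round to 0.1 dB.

-11.9 dB

At s = jω = j45:
quadratic: (j45)² + 8.2·j45 + 100 = -1925 + j369 → |·| ≈ 1960, ∠ ≈ 169.15°
|H| = 500 / 1960 ≈ 0.2551
Gain = 20 log₁₀(0.2551) ≈ -11.87 dB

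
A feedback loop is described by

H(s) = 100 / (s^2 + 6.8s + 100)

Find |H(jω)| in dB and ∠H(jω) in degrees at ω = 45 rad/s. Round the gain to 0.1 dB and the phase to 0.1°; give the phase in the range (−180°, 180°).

-25.8 dB, -171.0°

At s = jω = j45:
quadratic: (j45)² + 6.8·j45 + 100 = -1925 + j306 → |·| ≈ 1949.2, ∠ ≈ 170.97°
|H| = 100 / 1949.2 ≈ 0.051303
Gain = 20 log₁₀(0.051303) ≈ -25.80 dB
∠H = 0.00° − 170.97° = -170.97°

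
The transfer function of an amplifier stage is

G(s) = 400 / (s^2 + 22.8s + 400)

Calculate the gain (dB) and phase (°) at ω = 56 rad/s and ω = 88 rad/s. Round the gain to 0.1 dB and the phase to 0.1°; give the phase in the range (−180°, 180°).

At s = jω = j56:
quadratic: (j56)² + 22.8·j56 + 400 = -2736 + j1276.8 → |·| ≈ 3019.3, ∠ ≈ 154.98°
|G| = 400 / 3019.3 ≈ 0.13248
Gain = 20 log₁₀(0.13248) ≈ -17.56 dB
∠G = 0.00° − 154.98° = -154.98°

At s = jω = j88:
quadratic: (j88)² + 22.8·j88 + 400 = -7344 + j2006.4 → |·| ≈ 7613.1, ∠ ≈ 164.72°
|G| = 400 / 7613.1 ≈ 0.052541
Gain = 20 log₁₀(0.052541) ≈ -25.59 dB
∠G = 0.00° − 164.72° = -164.72°

ω = 56: -17.6 dB, -155.0°; ω = 88: -25.6 dB, -164.7°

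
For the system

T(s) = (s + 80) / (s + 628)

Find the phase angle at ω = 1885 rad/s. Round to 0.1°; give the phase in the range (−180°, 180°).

16.0°

Substitute s = j1885:
Numerator: (j1885) + 80 = 80 + j1885
Denominator: (j1885) + 628 = 628 + j1885
|N| = √(80² + 1885²) ≈ 1886.7, ∠N ≈ 87.57°
|D| = √(628² + 1885²) ≈ 1986.9, ∠D ≈ 71.57°
∠T = 87.57° − 71.57° = 16.00°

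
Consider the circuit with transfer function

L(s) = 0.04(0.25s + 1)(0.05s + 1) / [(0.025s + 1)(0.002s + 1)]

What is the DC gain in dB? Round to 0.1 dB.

L(0) = 0.04 · 1 / 1 = 0.04
20 log₁₀(0.04) ≈ -27.96 dB

-28.0 dB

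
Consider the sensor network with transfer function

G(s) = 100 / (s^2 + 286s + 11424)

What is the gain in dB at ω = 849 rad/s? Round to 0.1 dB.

-77.5 dB

Substitute s = j849:
Numerator: 100 = 100 + j0
Denominator: (j849)^2 + 286(j849) + 11424 = -709377 + j242814
|N| = √(100² + 0²) ≈ 100, ∠N ≈ 0.00°
|D| = √(709377² + 242814²) ≈ 7.4978e+05, ∠D ≈ 161.10°
|G| = 100 / 7.4978e+05 ≈ 0.00013337
Gain = 20 log₁₀(0.00013337) ≈ -77.50 dB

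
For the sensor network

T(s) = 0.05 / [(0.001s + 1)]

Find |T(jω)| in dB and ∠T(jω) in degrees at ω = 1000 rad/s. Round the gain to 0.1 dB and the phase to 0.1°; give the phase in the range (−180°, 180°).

At ω = 1000 rad/s:
pole (1 + j1000·0.001) = 1 + j1 → |·| ≈ 1.4142, ∠ ≈ 45.00°
|T| = 0.05 · 1 / (1.4142) ≈ 0.035356
Gain = 20 log₁₀(0.035356) ≈ -29.03 dB
∠T = (0°) − (45.00°) = -45.00°

-29.0 dB, -45.0°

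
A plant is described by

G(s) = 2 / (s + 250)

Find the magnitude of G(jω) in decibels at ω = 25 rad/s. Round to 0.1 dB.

-42.0 dB

At s = jω = j25:
pole (s+250): 250 + j25 → |·| = √(250²+25²) = √63125 ≈ 251.25, ∠ = arctan(25/250) ≈ 5.71°
|G| = 2 / 251.25 ≈ 0.0079602
Gain = 20 log₁₀(0.0079602) ≈ -41.98 dB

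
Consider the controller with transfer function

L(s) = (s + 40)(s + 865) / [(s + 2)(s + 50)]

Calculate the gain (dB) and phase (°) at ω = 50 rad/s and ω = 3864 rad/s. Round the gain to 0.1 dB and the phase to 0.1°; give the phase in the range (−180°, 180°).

ω = 50: 23.9 dB, -78.1°; ω = 3864: 0.2 dB, -12.4°

At s = jω = j50:
zero (s+40): 40 + j50 → |·| = √(40²+50²) = √4100 ≈ 64.031, ∠ = arctan(50/40) ≈ 51.34°
zero (s+865): 865 + j50 → |·| = √(865²+50²) = √750725 ≈ 866.44, ∠ = arctan(50/865) ≈ 3.31°
pole (s+2): 2 + j50 → |·| = √(2²+50²) = √2504 ≈ 50.04, ∠ = arctan(50/2) ≈ 87.71°
pole (s+50): 50 + j50 → |·| = √(50²+50²) = √5000 ≈ 70.711, ∠ = arctan(50/50) ≈ 45.00°
|L| = 1 · 55479 / 3538.4 ≈ 15.679
Gain = 20 log₁₀(15.679) ≈ 23.91 dB
∠L = 54.65° − 132.71° = -78.06°

At s = jω = j3864:
zero (s+40): 40 + j3864 → |·| = √(40²+3864²) = √14932096 ≈ 3864.2, ∠ = arctan(3864/40) ≈ 89.41°
zero (s+865): 865 + j3864 → |·| = √(865²+3864²) = √15678721 ≈ 3959.6, ∠ = arctan(3864/865) ≈ 77.38°
pole (s+2): 2 + j3864 → |·| = √(2²+3864²) = √14930500 ≈ 3864, ∠ = arctan(3864/2) ≈ 89.97°
pole (s+50): 50 + j3864 → |·| = √(50²+3864²) = √14932996 ≈ 3864.3, ∠ = arctan(3864/50) ≈ 89.26°
|L| = 1 · 1.5301e+07 / 1.4932e+07 ≈ 1.0247
Gain = 20 log₁₀(1.0247) ≈ 0.21 dB
∠L = 166.79° − 179.23° = -12.44°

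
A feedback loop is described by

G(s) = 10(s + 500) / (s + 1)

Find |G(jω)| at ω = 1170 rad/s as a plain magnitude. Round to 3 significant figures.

10.9

At s = jω = j1170:
zero (s+500): 500 + j1170 → |·| = √(500²+1170²) = √1618900 ≈ 1272.4, ∠ = arctan(1170/500) ≈ 66.86°
pole (s+1): 1 + j1170 → |·| = √(1²+1170²) = √1368901 ≈ 1170, ∠ = arctan(1170/1) ≈ 89.95°
|G| = 10 · 1272.4 / 1170 ≈ 10.875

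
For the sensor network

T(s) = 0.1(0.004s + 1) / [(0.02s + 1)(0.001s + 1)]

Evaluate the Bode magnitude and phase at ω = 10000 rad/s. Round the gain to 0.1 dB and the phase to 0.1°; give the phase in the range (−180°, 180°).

At ω = 10000 rad/s:
zero (1 + j10000·0.004) = 1 + j40 → |·| ≈ 40.012, ∠ ≈ 88.57°
pole (1 + j10000·0.02) = 1 + j200 → |·| ≈ 200, ∠ ≈ 89.71°
pole (1 + j10000·0.001) = 1 + j10 → |·| ≈ 10.05, ∠ ≈ 84.29°
|T| = 0.1 · 40.012 / (200 · 10.05) ≈ 0.0019906
Gain = 20 log₁₀(0.0019906) ≈ -54.02 dB
∠T = (88.57°) − (89.71° + 84.29°) = -85.43°

-54.0 dB, -85.4°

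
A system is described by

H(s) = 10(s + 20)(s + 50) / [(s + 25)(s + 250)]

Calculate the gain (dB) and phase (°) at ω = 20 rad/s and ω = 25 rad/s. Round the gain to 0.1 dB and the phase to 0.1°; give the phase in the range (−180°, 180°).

ω = 20: 5.6 dB, 23.6°; ω = 25: 6.1 dB, 27.2°

At s = jω = j20:
zero (s+20): 20 + j20 → |·| = √(20²+20²) = √800 ≈ 28.284, ∠ = arctan(20/20) ≈ 45.00°
zero (s+50): 50 + j20 → |·| = √(50²+20²) = √2900 ≈ 53.852, ∠ = arctan(20/50) ≈ 21.80°
pole (s+25): 25 + j20 → |·| = √(25²+20²) = √1025 ≈ 32.016, ∠ = arctan(20/25) ≈ 38.66°
pole (s+250): 250 + j20 → |·| = √(250²+20²) = √62900 ≈ 250.8, ∠ = arctan(20/250) ≈ 4.57°
|H| = 10 · 1523.1 / 8029.6 ≈ 1.8969
Gain = 20 log₁₀(1.8969) ≈ 5.56 dB
∠H = 66.80° − 43.23° = 23.57°

At s = jω = j25:
zero (s+20): 20 + j25 → |·| = √(20²+25²) = √1025 ≈ 32.016, ∠ = arctan(25/20) ≈ 51.34°
zero (s+50): 50 + j25 → |·| = √(50²+25²) = √3125 ≈ 55.902, ∠ = arctan(25/50) ≈ 26.57°
pole (s+25): 25 + j25 → |·| = √(25²+25²) = √1250 ≈ 35.355, ∠ = arctan(25/25) ≈ 45.00°
pole (s+250): 250 + j25 → |·| = √(250²+25²) = √63125 ≈ 251.25, ∠ = arctan(25/250) ≈ 5.71°
|H| = 10 · 1789.8 / 8882.9 ≈ 2.0149
Gain = 20 log₁₀(2.0149) ≈ 6.09 dB
∠H = 77.91° − 50.71° = 27.20°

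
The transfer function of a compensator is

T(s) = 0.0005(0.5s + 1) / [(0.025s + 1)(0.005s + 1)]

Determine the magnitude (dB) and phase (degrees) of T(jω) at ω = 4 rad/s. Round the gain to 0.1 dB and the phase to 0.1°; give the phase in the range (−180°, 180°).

-59.1 dB, 56.6°

At ω = 4 rad/s:
zero (1 + j4·0.5) = 1 + j2 → |·| ≈ 2.2361, ∠ ≈ 63.43°
pole (1 + j4·0.025) = 1 + j0.1 → |·| ≈ 1.005, ∠ ≈ 5.71°
pole (1 + j4·0.005) = 1 + j0.02 → |·| ≈ 1.0002, ∠ ≈ 1.15°
|T| = 0.0005 · 2.2361 / (1.005 · 1.0002) ≈ 0.0011123
Gain = 20 log₁₀(0.0011123) ≈ -59.08 dB
∠T = (63.43°) − (5.71° + 1.15°) = 56.57°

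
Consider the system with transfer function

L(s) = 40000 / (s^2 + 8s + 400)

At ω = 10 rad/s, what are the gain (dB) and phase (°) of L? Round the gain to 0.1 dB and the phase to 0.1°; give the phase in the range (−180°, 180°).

At s = jω = j10:
quadratic: (j10)² + 8·j10 + 400 = 300 + j80 → |·| ≈ 310.48, ∠ ≈ 14.93°
|L| = 40000 / 310.48 ≈ 128.83
Gain = 20 log₁₀(128.83) ≈ 42.20 dB
∠L = 0.00° − 14.93° = -14.93°

42.2 dB, -14.9°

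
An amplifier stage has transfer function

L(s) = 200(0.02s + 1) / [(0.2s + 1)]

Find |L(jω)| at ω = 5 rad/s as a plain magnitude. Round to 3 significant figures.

142

At ω = 5 rad/s:
zero (1 + j5·0.02) = 1 + j0.1 → |·| ≈ 1.005, ∠ ≈ 5.71°
pole (1 + j5·0.2) = 1 + j1 → |·| ≈ 1.4142, ∠ ≈ 45.00°
|L| = 200 · 1.005 / (1.4142) ≈ 142.13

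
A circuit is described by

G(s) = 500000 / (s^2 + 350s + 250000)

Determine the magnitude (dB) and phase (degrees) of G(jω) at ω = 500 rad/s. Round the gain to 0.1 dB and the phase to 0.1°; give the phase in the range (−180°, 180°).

9.1 dB, -90.0°

At s = jω = j500:
quadratic: (j500)² + 350·j500 + 250000 = 0 + j175000 → |·| ≈ 1.75e+05, ∠ ≈ 90.00°
|G| = 500000 / 1.75e+05 ≈ 2.8571
Gain = 20 log₁₀(2.8571) ≈ 9.12 dB
∠G = 0.00° − 90.00° = -90.00°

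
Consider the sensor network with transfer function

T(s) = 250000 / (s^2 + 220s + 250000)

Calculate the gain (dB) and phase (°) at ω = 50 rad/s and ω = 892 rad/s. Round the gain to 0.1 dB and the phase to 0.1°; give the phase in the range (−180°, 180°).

ω = 50: 0.1 dB, -2.5°; ω = 892: -7.3 dB, -160.2°

At s = jω = j50:
quadratic: (j50)² + 220·j50 + 250000 = 247500 + j11000 → |·| ≈ 2.4774e+05, ∠ ≈ 2.54°
|T| = 250000 / 2.4774e+05 ≈ 1.0091
Gain = 20 log₁₀(1.0091) ≈ 0.08 dB
∠T = 0.00° − 2.54° = -2.54°

At s = jω = j892:
quadratic: (j892)² + 220·j892 + 250000 = -545664 + j196240 → |·| ≈ 5.7988e+05, ∠ ≈ 160.22°
|T| = 250000 / 5.7988e+05 ≈ 0.43112
Gain = 20 log₁₀(0.43112) ≈ -7.31 dB
∠T = 0.00° − 160.22° = -160.22°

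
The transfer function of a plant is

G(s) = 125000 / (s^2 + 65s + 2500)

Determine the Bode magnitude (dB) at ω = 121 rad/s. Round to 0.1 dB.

At s = jω = j121:
quadratic: (j121)² + 65·j121 + 2500 = -12141 + j7865 → |·| ≈ 14466, ∠ ≈ 147.06°
|G| = 125000 / 14466 ≈ 8.641
Gain = 20 log₁₀(8.641) ≈ 18.73 dB

18.7 dB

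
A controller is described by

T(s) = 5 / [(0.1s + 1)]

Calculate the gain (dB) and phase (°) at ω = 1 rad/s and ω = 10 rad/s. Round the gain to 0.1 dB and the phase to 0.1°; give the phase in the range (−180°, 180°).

At ω = 1 rad/s:
pole (1 + j1·0.1) = 1 + j0.1 → |·| ≈ 1.005, ∠ ≈ 5.71°
|T| = 5 · 1 / (1.005) ≈ 4.9751
Gain = 20 log₁₀(4.9751) ≈ 13.94 dB
∠T = (0°) − (5.71°) = -5.71°

At ω = 10 rad/s:
pole (1 + j10·0.1) = 1 + j1 → |·| ≈ 1.4142, ∠ ≈ 45.00°
|T| = 5 · 1 / (1.4142) ≈ 3.5356
Gain = 20 log₁₀(3.5356) ≈ 10.97 dB
∠T = (0°) − (45.00°) = -45.00°

ω = 1: 13.9 dB, -5.7°; ω = 10: 11.0 dB, -45.0°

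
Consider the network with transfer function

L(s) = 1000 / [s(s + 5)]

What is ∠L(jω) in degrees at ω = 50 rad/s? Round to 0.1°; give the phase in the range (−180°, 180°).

At s = jω = j50:
pole (s+5): 5 + j50 → |·| = √(5²+50²) = √2525 ≈ 50.249, ∠ = arctan(50/5) ≈ 84.29°
pole at origin: |s| = 50, ∠ = 90.00° (in denominator)
∠L = 0.00° − 174.29° = -174.29°

-174.3°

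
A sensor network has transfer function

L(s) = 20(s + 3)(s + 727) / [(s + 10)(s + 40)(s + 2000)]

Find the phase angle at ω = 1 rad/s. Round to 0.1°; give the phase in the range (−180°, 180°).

At s = jω = j1:
zero (s+3): 3 + j1 → |·| = √(3²+1²) = √10 ≈ 3.1623, ∠ = arctan(1/3) ≈ 18.43°
zero (s+727): 727 + j1 → |·| = √(727²+1²) = √528530 ≈ 727, ∠ = arctan(1/727) ≈ 0.08°
pole (s+10): 10 + j1 → |·| = √(10²+1²) = √101 ≈ 10.05, ∠ = arctan(1/10) ≈ 5.71°
pole (s+40): 40 + j1 → |·| = √(40²+1²) = √1601 ≈ 40.012, ∠ = arctan(1/40) ≈ 1.43°
pole (s+2000): 2000 + j1 → |·| = √(2000²+1²) = √4000001 ≈ 2000, ∠ = arctan(1/2000) ≈ 0.03°
∠L = 18.51° − 7.17° = 11.34°

11.3°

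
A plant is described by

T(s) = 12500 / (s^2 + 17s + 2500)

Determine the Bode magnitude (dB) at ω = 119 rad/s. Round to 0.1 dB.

0.5 dB

At s = jω = j119:
quadratic: (j119)² + 17·j119 + 2500 = -11661 + j2023 → |·| ≈ 11835, ∠ ≈ 170.16°
|T| = 12500 / 11835 ≈ 1.0562
Gain = 20 log₁₀(1.0562) ≈ 0.47 dB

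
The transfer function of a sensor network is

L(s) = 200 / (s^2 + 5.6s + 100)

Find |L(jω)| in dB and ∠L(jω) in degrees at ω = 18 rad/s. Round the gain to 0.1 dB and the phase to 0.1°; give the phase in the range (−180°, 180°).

At s = jω = j18:
quadratic: (j18)² + 5.6·j18 + 100 = -224 + j100.8 → |·| ≈ 245.64, ∠ ≈ 155.77°
|L| = 200 / 245.64 ≈ 0.8142
Gain = 20 log₁₀(0.8142) ≈ -1.79 dB
∠L = 0.00° − 155.77° = -155.77°

-1.8 dB, -155.8°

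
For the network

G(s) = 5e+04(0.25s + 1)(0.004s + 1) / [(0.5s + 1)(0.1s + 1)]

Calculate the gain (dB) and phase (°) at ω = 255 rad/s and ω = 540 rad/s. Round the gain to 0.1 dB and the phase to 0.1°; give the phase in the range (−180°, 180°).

ω = 255: 62.9 dB, -42.6°; ω = 540: 60.8 dB, -24.0°

At ω = 255 rad/s:
zero (1 + j255·0.25) = 1 + j63.75 → |·| ≈ 63.758, ∠ ≈ 89.10°
zero (1 + j255·0.004) = 1 + j1.02 → |·| ≈ 1.4284, ∠ ≈ 45.57°
pole (1 + j255·0.5) = 1 + j127.5 → |·| ≈ 127.5, ∠ ≈ 89.55°
pole (1 + j255·0.1) = 1 + j25.5 → |·| ≈ 25.52, ∠ ≈ 87.75°
|G| = 5e+04 · 63.758 · 1.4284 / (127.5 · 25.52) ≈ 1399.5
Gain = 20 log₁₀(1399.5) ≈ 62.92 dB
∠G = (89.10° + 45.57°) − (89.55° + 87.75°) = -42.63°

At ω = 540 rad/s:
zero (1 + j540·0.25) = 1 + j135 → |·| ≈ 135, ∠ ≈ 89.58°
zero (1 + j540·0.004) = 1 + j2.16 → |·| ≈ 2.3803, ∠ ≈ 65.16°
pole (1 + j540·0.5) = 1 + j270 → |·| ≈ 270, ∠ ≈ 89.79°
pole (1 + j540·0.1) = 1 + j54 → |·| ≈ 54.009, ∠ ≈ 88.94°
|G| = 5e+04 · 135 · 2.3803 / (270 · 54.009) ≈ 1101.8
Gain = 20 log₁₀(1101.8) ≈ 60.84 dB
∠G = (89.58° + 65.16°) − (89.79° + 88.94°) = -23.99°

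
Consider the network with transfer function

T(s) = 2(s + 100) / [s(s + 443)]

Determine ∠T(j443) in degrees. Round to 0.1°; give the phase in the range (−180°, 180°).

-57.7°

At s = jω = j443:
zero (s+100): 100 + j443 → |·| = √(100²+443²) = √206249 ≈ 454.15, ∠ = arctan(443/100) ≈ 77.28°
pole (s+443): 443 + j443 → |·| = √(443²+443²) = √392498 ≈ 626.5, ∠ = arctan(443/443) ≈ 45.00°
pole at origin: |s| = 443, ∠ = 90.00° (in denominator)
∠T = 77.28° − 135.00° = -57.72°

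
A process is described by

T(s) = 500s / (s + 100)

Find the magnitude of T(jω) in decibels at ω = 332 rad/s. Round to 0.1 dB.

53.6 dB

At s = jω = j332:
zero at origin: s = j332 → |·| = 332, ∠ = 90.00°
pole (s+100): 100 + j332 → |·| = √(100²+332²) = √120224 ≈ 346.73, ∠ = arctan(332/100) ≈ 73.24°
|T| = 500 · 332 / 346.73 ≈ 478.76
Gain = 20 log₁₀(478.76) ≈ 53.60 dB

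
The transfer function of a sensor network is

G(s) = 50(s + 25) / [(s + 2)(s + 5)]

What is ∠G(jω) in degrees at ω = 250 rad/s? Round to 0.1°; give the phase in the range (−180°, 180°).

At s = jω = j250:
zero (s+25): 25 + j250 → |·| = √(25²+250²) = √63125 ≈ 251.25, ∠ = arctan(250/25) ≈ 84.29°
pole (s+2): 2 + j250 → |·| = √(2²+250²) = √62504 ≈ 250.01, ∠ = arctan(250/2) ≈ 89.54°
pole (s+5): 5 + j250 → |·| = √(5²+250²) = √62525 ≈ 250.05, ∠ = arctan(250/5) ≈ 88.85°
∠G = 84.29° − 178.39° = -94.10°

-94.1°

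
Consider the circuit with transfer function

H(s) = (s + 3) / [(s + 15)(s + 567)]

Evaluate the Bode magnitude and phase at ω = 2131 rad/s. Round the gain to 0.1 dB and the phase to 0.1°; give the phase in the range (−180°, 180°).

-66.9 dB, -74.8°

At s = jω = j2131:
zero (s+3): 3 + j2131 → |·| = √(3²+2131²) = √4541170 ≈ 2131, ∠ = arctan(2131/3) ≈ 89.92°
pole (s+15): 15 + j2131 → |·| = √(15²+2131²) = √4541386 ≈ 2131.1, ∠ = arctan(2131/15) ≈ 89.60°
pole (s+567): 567 + j2131 → |·| = √(567²+2131²) = √4862650 ≈ 2205.1, ∠ = arctan(2131/567) ≈ 75.10°
|H| = 1 · 2131 / 4.6993e+06 ≈ 0.00045347
Gain = 20 log₁₀(0.00045347) ≈ -66.87 dB
∠H = 89.92° − 164.70° = -74.78°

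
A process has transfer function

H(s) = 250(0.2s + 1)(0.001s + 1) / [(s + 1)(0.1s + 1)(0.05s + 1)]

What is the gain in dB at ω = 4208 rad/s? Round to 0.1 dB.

At ω = 4208 rad/s:
zero (1 + j4208·0.2) = 1 + j841.6 → |·| ≈ 841.6, ∠ ≈ 89.93°
zero (1 + j4208·0.001) = 1 + j4.208 → |·| ≈ 4.3252, ∠ ≈ 76.63°
pole (1 + j4208·1) = 1 + j4208 → |·| ≈ 4208, ∠ ≈ 89.99°
pole (1 + j4208·0.1) = 1 + j420.8 → |·| ≈ 420.8, ∠ ≈ 89.86°
pole (1 + j4208·0.05) = 1 + j210.4 → |·| ≈ 210.4, ∠ ≈ 89.73°
|H| = 250 · 841.6 · 4.3252 / (4208 · 420.8 · 210.4) ≈ 0.0024426
Gain = 20 log₁₀(0.0024426) ≈ -52.24 dB

-52.2 dB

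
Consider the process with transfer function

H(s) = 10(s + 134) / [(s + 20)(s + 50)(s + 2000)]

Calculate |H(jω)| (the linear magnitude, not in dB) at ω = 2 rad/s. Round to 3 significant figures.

0.000666

At s = jω = j2:
zero (s+134): 134 + j2 → |·| = √(134²+2²) = √17960 ≈ 134.01, ∠ = arctan(2/134) ≈ 0.86°
pole (s+20): 20 + j2 → |·| = √(20²+2²) = √404 ≈ 20.1, ∠ = arctan(2/20) ≈ 5.71°
pole (s+50): 50 + j2 → |·| = √(50²+2²) = √2504 ≈ 50.04, ∠ = arctan(2/50) ≈ 2.29°
pole (s+2000): 2000 + j2 → |·| = √(2000²+2²) = √4000004 ≈ 2000, ∠ = arctan(2/2000) ≈ 0.06°
|H| = 10 · 134.01 / 2.0116e+06 ≈ 0.00066619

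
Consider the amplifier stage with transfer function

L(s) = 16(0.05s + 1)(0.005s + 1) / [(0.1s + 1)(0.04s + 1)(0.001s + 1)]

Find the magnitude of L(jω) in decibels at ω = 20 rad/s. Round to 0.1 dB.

18.0 dB

At ω = 20 rad/s:
zero (1 + j20·0.05) = 1 + j1 → |·| ≈ 1.4142, ∠ ≈ 45.00°
zero (1 + j20·0.005) = 1 + j0.1 → |·| ≈ 1.005, ∠ ≈ 5.71°
pole (1 + j20·0.1) = 1 + j2 → |·| ≈ 2.2361, ∠ ≈ 63.43°
pole (1 + j20·0.04) = 1 + j0.8 → |·| ≈ 1.2806, ∠ ≈ 38.66°
pole (1 + j20·0.001) = 1 + j0.02 → |·| ≈ 1.0002, ∠ ≈ 1.15°
|L| = 16 · 1.4142 · 1.005 / (2.2361 · 1.2806 · 1.0002) ≈ 7.9397
Gain = 20 log₁₀(7.9397) ≈ 18.00 dB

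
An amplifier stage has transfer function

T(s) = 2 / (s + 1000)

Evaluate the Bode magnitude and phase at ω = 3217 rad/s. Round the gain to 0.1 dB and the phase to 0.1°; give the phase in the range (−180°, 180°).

At s = jω = j3217:
pole (s+1000): 1000 + j3217 → |·| = √(1000²+3217²) = √11349089 ≈ 3368.8, ∠ = arctan(3217/1000) ≈ 72.73°
|T| = 2 / 3368.8 ≈ 0.00059368
Gain = 20 log₁₀(0.00059368) ≈ -64.53 dB
∠T = 0.00° − 72.73° = -72.73°

-64.5 dB, -72.7°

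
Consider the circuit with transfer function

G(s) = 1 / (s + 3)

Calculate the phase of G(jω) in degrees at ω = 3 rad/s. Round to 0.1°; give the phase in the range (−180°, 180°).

-45.0°

At s = jω = j3:
pole (s+3): 3 + j3 → |·| = √(3²+3²) = √18 ≈ 4.2426, ∠ = arctan(3/3) ≈ 45.00°
∠G = 0.00° − 45.00° = -45.00°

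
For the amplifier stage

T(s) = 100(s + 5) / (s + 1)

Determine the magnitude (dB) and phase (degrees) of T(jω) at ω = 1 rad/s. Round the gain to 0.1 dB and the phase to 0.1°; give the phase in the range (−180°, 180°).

51.1 dB, -33.7°

At s = jω = j1:
zero (s+5): 5 + j1 → |·| = √(5²+1²) = √26 ≈ 5.099, ∠ = arctan(1/5) ≈ 11.31°
pole (s+1): 1 + j1 → |·| = √(1²+1²) = √2 ≈ 1.4142, ∠ = arctan(1/1) ≈ 45.00°
|T| = 100 · 5.099 / 1.4142 ≈ 360.56
Gain = 20 log₁₀(360.56) ≈ 51.14 dB
∠T = 11.31° − 45.00° = -33.69°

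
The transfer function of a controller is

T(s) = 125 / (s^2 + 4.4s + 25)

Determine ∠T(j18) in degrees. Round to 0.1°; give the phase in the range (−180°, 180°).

-165.2°

At s = jω = j18:
quadratic: (j18)² + 4.4·j18 + 25 = -299 + j79.2 → |·| ≈ 309.31, ∠ ≈ 165.16°
∠T = 0.00° − 165.16° = -165.16°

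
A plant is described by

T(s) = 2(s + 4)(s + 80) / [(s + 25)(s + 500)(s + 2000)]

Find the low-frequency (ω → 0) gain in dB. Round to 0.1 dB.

-91.8 dB

T(0) = 2·4·80 / (25·500·2000) ≈ 2.56e-05
20 log₁₀(2.56e-05) ≈ -91.84 dB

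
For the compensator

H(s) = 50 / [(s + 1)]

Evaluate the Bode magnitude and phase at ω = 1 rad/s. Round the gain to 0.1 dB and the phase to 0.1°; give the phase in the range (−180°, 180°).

31.0 dB, -45.0°

At ω = 1 rad/s:
pole (1 + j1·1) = 1 + j1 → |·| ≈ 1.4142, ∠ ≈ 45.00°
|H| = 50 · 1 / (1.4142) ≈ 35.356
Gain = 20 log₁₀(35.356) ≈ 30.97 dB
∠H = (0°) − (45.00°) = -45.00°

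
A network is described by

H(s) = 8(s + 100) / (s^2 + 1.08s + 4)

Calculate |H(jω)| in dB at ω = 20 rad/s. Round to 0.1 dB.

At s = jω = j20:
zero (s+100): 100 + j20 → |·| = √(100²+20²) = √10400 ≈ 101.98, ∠ = arctan(20/100) ≈ 11.31°
quadratic: (j20)² + 1.08·j20 + 4 = -396 + j21.6 → |·| ≈ 396.59, ∠ ≈ 176.88°
|H| = 8 · 101.98 / 396.59 ≈ 2.0571
Gain = 20 log₁₀(2.0571) ≈ 6.27 dB

6.3 dB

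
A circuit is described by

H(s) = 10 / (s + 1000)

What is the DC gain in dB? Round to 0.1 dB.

-40.0 dB

H(0) = 10 / (1000) = 0.01
20 log₁₀(0.01) ≈ -40.00 dB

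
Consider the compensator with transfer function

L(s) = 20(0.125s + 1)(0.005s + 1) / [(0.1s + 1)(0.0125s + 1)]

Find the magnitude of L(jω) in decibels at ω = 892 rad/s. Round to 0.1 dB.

At ω = 892 rad/s:
zero (1 + j892·0.125) = 1 + j111.5 → |·| ≈ 111.5, ∠ ≈ 89.49°
zero (1 + j892·0.005) = 1 + j4.46 → |·| ≈ 4.5707, ∠ ≈ 77.36°
pole (1 + j892·0.1) = 1 + j89.2 → |·| ≈ 89.206, ∠ ≈ 89.36°
pole (1 + j892·0.0125) = 1 + j11.15 → |·| ≈ 11.195, ∠ ≈ 84.88°
|L| = 20 · 111.5 · 4.5707 / (89.206 · 11.195) ≈ 10.206
Gain = 20 log₁₀(10.206) ≈ 20.18 dB

20.2 dB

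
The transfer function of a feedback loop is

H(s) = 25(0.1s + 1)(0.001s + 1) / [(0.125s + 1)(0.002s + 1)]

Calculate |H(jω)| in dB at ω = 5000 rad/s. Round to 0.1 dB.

20.1 dB

At ω = 5000 rad/s:
zero (1 + j5000·0.1) = 1 + j500 → |·| ≈ 500, ∠ ≈ 89.89°
zero (1 + j5000·0.001) = 1 + j5 → |·| ≈ 5.099, ∠ ≈ 78.69°
pole (1 + j5000·0.125) = 1 + j625 → |·| ≈ 625, ∠ ≈ 89.91°
pole (1 + j5000·0.002) = 1 + j10 → |·| ≈ 10.05, ∠ ≈ 84.29°
|H| = 25 · 500 · 5.099 / (625 · 10.05) ≈ 10.147
Gain = 20 log₁₀(10.147) ≈ 20.13 dB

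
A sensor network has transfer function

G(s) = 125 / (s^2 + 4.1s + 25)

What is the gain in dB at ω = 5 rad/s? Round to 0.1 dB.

At s = jω = j5:
quadratic: (j5)² + 4.1·j5 + 25 = 0 + j20.5 → |·| ≈ 20.5, ∠ ≈ 90.00°
|G| = 125 / 20.5 ≈ 6.0976
Gain = 20 log₁₀(6.0976) ≈ 15.70 dB

15.7 dB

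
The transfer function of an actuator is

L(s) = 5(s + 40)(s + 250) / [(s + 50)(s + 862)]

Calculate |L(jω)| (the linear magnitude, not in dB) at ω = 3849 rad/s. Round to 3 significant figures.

At s = jω = j3849:
zero (s+40): 40 + j3849 → |·| = √(40²+3849²) = √14816401 ≈ 3849.2, ∠ = arctan(3849/40) ≈ 89.40°
zero (s+250): 250 + j3849 → |·| = √(250²+3849²) = √14877301 ≈ 3857.1, ∠ = arctan(3849/250) ≈ 86.28°
pole (s+50): 50 + j3849 → |·| = √(50²+3849²) = √14817301 ≈ 3849.3, ∠ = arctan(3849/50) ≈ 89.26°
pole (s+862): 862 + j3849 → |·| = √(862²+3849²) = √15557845 ≈ 3944.3, ∠ = arctan(3849/862) ≈ 77.38°
|L| = 5 · 1.4847e+07 / 1.5183e+07 ≈ 4.8893

4.89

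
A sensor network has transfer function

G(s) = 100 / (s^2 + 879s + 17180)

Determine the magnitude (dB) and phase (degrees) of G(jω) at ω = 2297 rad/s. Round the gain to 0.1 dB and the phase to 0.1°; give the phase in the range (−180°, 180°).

-95.0 dB, -159.0°

Substitute s = j2297:
Numerator: 100 = 100 + j0
Denominator: (j2297)^2 + 879(j2297) + 17180 = -5259029 + j2019063
|N| = √(100² + 0²) ≈ 100, ∠N ≈ 0.00°
|D| = √(5259029² + 2019063²) ≈ 5.6333e+06, ∠D ≈ 159.00°
|G| = 100 / 5.6333e+06 ≈ 1.7752e-05
Gain = 20 log₁₀(1.7752e-05) ≈ -95.02 dB
∠G = 0.00° − 159.00° = -159.00°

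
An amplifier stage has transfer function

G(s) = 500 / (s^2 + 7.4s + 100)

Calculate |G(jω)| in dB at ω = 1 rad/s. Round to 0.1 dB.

At s = jω = j1:
quadratic: (j1)² + 7.4·j1 + 100 = 99 + j7.4 → |·| ≈ 99.276, ∠ ≈ 4.27°
|G| = 500 / 99.276 ≈ 5.0365
Gain = 20 log₁₀(5.0365) ≈ 14.04 dB

14.0 dB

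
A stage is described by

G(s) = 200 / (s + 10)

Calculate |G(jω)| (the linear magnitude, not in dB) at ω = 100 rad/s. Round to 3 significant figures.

Substitute s = j100:
Numerator: 200 = 200 + j0
Denominator: (j100) + 10 = 10 + j100
|N| = √(200² + 0²) ≈ 200, ∠N ≈ 0.00°
|D| = √(10² + 100²) ≈ 100.5, ∠D ≈ 84.29°
|G| = 200 / 100.5 ≈ 1.99

1.99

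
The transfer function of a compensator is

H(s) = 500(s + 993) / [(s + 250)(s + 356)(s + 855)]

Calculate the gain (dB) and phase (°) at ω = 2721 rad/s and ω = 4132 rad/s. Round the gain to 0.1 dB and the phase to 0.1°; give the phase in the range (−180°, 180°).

ω = 2721: -83.4 dB, -169.9°; ω = 4132: -90.7 dB, -173.4°

At s = jω = j2721:
zero (s+993): 993 + j2721 → |·| = √(993²+2721²) = √8389890 ≈ 2896.5, ∠ = arctan(2721/993) ≈ 69.95°
pole (s+250): 250 + j2721 → |·| = √(250²+2721²) = √7466341 ≈ 2732.5, ∠ = arctan(2721/250) ≈ 84.75°
pole (s+356): 356 + j2721 → |·| = √(356²+2721²) = √7530577 ≈ 2744.2, ∠ = arctan(2721/356) ≈ 82.55°
pole (s+855): 855 + j2721 → |·| = √(855²+2721²) = √8134866 ≈ 2852.2, ∠ = arctan(2721/855) ≈ 72.56°
|H| = 500 · 2896.5 / 2.1387e+10 ≈ 6.7716e-05
Gain = 20 log₁₀(6.7716e-05) ≈ -83.39 dB
∠H = 69.95° − 239.86° = -169.91°

At s = jω = j4132:
zero (s+993): 993 + j4132 → |·| = √(993²+4132²) = √18059473 ≈ 4249.6, ∠ = arctan(4132/993) ≈ 76.49°
pole (s+250): 250 + j4132 → |·| = √(250²+4132²) = √17135924 ≈ 4139.6, ∠ = arctan(4132/250) ≈ 86.54°
pole (s+356): 356 + j4132 → |·| = √(356²+4132²) = √17200160 ≈ 4147.3, ∠ = arctan(4132/356) ≈ 85.08°
pole (s+855): 855 + j4132 → |·| = √(855²+4132²) = √17804449 ≈ 4219.5, ∠ = arctan(4132/855) ≈ 78.31°
|H| = 500 · 4249.6 / 7.2441e+10 ≈ 2.9331e-05
Gain = 20 log₁₀(2.9331e-05) ≈ -90.65 dB
∠H = 76.49° − 249.93° = -173.44°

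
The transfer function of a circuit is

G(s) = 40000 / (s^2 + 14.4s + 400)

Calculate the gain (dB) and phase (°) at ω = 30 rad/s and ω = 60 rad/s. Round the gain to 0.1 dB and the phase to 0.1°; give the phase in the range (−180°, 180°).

At s = jω = j30:
quadratic: (j30)² + 14.4·j30 + 400 = -500 + j432 → |·| ≈ 660.78, ∠ ≈ 139.17°
|G| = 40000 / 660.78 ≈ 60.535
Gain = 20 log₁₀(60.535) ≈ 35.64 dB
∠G = 0.00° − 139.17° = -139.17°

At s = jω = j60:
quadratic: (j60)² + 14.4·j60 + 400 = -3200 + j864 → |·| ≈ 3314.6, ∠ ≈ 164.89°
|G| = 40000 / 3314.6 ≈ 12.068
Gain = 20 log₁₀(12.068) ≈ 21.63 dB
∠G = 0.00° − 164.89° = -164.89°

ω = 30: 35.6 dB, -139.2°; ω = 60: 21.6 dB, -164.9°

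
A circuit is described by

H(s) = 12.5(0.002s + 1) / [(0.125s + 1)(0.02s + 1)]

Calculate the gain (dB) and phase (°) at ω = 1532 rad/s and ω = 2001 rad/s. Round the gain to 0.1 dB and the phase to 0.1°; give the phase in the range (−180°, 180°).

ω = 1532: -43.3 dB, -105.9°; ω = 2001: -45.8 dB, -102.4°

At ω = 1532 rad/s:
zero (1 + j1532·0.002) = 1 + j3.064 → |·| ≈ 3.2231, ∠ ≈ 71.92°
pole (1 + j1532·0.125) = 1 + j191.5 → |·| ≈ 191.5, ∠ ≈ 89.70°
pole (1 + j1532·0.02) = 1 + j30.64 → |·| ≈ 30.656, ∠ ≈ 88.13°
|H| = 12.5 · 3.2231 / (191.5 · 30.656) ≈ 0.0068628
Gain = 20 log₁₀(0.0068628) ≈ -43.27 dB
∠H = (71.92°) − (89.70° + 88.13°) = -105.91°

At ω = 2001 rad/s:
zero (1 + j2001·0.002) = 1 + j4.002 → |·| ≈ 4.125, ∠ ≈ 75.97°
pole (1 + j2001·0.125) = 1 + j250.125 → |·| ≈ 250.13, ∠ ≈ 89.77°
pole (1 + j2001·0.02) = 1 + j40.02 → |·| ≈ 40.032, ∠ ≈ 88.57°
|H| = 12.5 · 4.125 / (250.13 · 40.032) ≈ 0.0051495
Gain = 20 log₁₀(0.0051495) ≈ -45.76 dB
∠H = (75.97°) − (89.77° + 88.57°) = -102.37°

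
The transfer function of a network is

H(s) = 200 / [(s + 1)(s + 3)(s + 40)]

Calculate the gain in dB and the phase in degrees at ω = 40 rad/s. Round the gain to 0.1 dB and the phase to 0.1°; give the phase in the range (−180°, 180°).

At s = jω = j40:
pole (s+1): 1 + j40 → |·| = √(1²+40²) = √1601 ≈ 40.012, ∠ = arctan(40/1) ≈ 88.57°
pole (s+3): 3 + j40 → |·| = √(3²+40²) = √1609 ≈ 40.112, ∠ = arctan(40/3) ≈ 85.71°
pole (s+40): 40 + j40 → |·| = √(40²+40²) = √3200 ≈ 56.569, ∠ = arctan(40/40) ≈ 45.00°
|H| = 200 / 90791 ≈ 0.0022029
Gain = 20 log₁₀(0.0022029) ≈ -53.14 dB
∠H = 0.00° − 219.28° = -219.28° ≡ 140.72° (principal value)

-53.1 dB, 140.7°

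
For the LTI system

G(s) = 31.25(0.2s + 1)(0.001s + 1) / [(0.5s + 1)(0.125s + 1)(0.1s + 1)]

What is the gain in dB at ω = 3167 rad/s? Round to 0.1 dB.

At ω = 3167 rad/s:
zero (1 + j3167·0.2) = 1 + j633.4 → |·| ≈ 633.4, ∠ ≈ 89.91°
zero (1 + j3167·0.001) = 1 + j3.167 → |·| ≈ 3.3211, ∠ ≈ 72.48°
pole (1 + j3167·0.5) = 1 + j1583.5 → |·| ≈ 1583.5, ∠ ≈ 89.96°
pole (1 + j3167·0.125) = 1 + j395.875 → |·| ≈ 395.88, ∠ ≈ 89.86°
pole (1 + j3167·0.1) = 1 + j316.7 → |·| ≈ 316.7, ∠ ≈ 89.82°
|G| = 31.25 · 633.4 · 3.3211 / (1583.5 · 395.88 · 316.7) ≈ 0.00033112
Gain = 20 log₁₀(0.00033112) ≈ -69.60 dB

-69.6 dB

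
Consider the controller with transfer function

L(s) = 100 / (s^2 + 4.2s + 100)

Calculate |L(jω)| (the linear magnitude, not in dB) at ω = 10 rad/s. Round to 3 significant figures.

2.38

At s = jω = j10:
quadratic: (j10)² + 4.2·j10 + 100 = 0 + j42 → |·| ≈ 42, ∠ ≈ 90.00°
|L| = 100 / 42 ≈ 2.381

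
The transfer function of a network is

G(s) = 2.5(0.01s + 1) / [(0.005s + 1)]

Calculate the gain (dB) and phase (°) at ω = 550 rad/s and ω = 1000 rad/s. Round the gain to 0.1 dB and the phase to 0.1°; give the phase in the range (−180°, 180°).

ω = 550: 13.6 dB, 9.7°; ω = 1000: 13.9 dB, 5.6°

At ω = 550 rad/s:
zero (1 + j550·0.01) = 1 + j5.5 → |·| ≈ 5.5902, ∠ ≈ 79.70°
pole (1 + j550·0.005) = 1 + j2.75 → |·| ≈ 2.9262, ∠ ≈ 70.02°
|G| = 2.5 · 5.5902 / (2.9262) ≈ 4.776
Gain = 20 log₁₀(4.776) ≈ 13.58 dB
∠G = (79.70°) − (70.02°) = 9.68°

At ω = 1000 rad/s:
zero (1 + j1000·0.01) = 1 + j10 → |·| ≈ 10.05, ∠ ≈ 84.29°
pole (1 + j1000·0.005) = 1 + j5 → |·| ≈ 5.099, ∠ ≈ 78.69°
|G| = 2.5 · 10.05 / (5.099) ≈ 4.9274
Gain = 20 log₁₀(4.9274) ≈ 13.85 dB
∠G = (84.29°) − (78.69°) = 5.60°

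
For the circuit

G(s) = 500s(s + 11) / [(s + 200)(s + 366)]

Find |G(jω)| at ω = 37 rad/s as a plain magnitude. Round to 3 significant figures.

At s = jω = j37:
zero (s+11): 11 + j37 → |·| = √(11²+37²) = √1490 ≈ 38.601, ∠ = arctan(37/11) ≈ 73.44°
zero at origin: s = j37 → |·| = 37, ∠ = 90.00°
pole (s+200): 200 + j37 → |·| = √(200²+37²) = √41369 ≈ 203.39, ∠ = arctan(37/200) ≈ 10.48°
pole (s+366): 366 + j37 → |·| = √(366²+37²) = √135325 ≈ 367.87, ∠ = arctan(37/366) ≈ 5.77°
|G| = 500 · 1428.2 / 74821 ≈ 9.5441

9.54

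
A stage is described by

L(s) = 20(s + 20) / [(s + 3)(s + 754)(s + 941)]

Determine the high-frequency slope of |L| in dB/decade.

Each pole contributes −20 dB/decade at high frequency; each zero contributes +20 dB/decade.
Net: 1 zero(s) − 3 pole(s) → -40 dB/decade.

-40 dB/decade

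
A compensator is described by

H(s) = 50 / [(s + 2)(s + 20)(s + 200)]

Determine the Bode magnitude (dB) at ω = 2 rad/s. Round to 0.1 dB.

-47.1 dB

At s = jω = j2:
pole (s+2): 2 + j2 → |·| = √(2²+2²) = √8 ≈ 2.8284, ∠ = arctan(2/2) ≈ 45.00°
pole (s+20): 20 + j2 → |·| = √(20²+2²) = √404 ≈ 20.1, ∠ = arctan(2/20) ≈ 5.71°
pole (s+200): 200 + j2 → |·| = √(200²+2²) = √40004 ≈ 200.01, ∠ = arctan(2/200) ≈ 0.57°
|H| = 50 / 11371 ≈ 0.0043972
Gain = 20 log₁₀(0.0043972) ≈ -47.14 dB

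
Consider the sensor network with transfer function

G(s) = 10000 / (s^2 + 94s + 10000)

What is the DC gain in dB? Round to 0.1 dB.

G(0) = 10000 / 10000 = 1
20 log₁₀(1) ≈ 0.00 dB

0.0 dB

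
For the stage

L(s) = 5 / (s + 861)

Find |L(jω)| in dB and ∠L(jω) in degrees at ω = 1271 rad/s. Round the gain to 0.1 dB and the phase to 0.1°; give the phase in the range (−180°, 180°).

Substitute s = j1271:
Numerator: 5 = 5 + j0
Denominator: (j1271) + 861 = 861 + j1271
|N| = √(5² + 0²) ≈ 5, ∠N ≈ 0.00°
|D| = √(861² + 1271²) ≈ 1535.2, ∠D ≈ 55.89°
|L| = 5 / 1535.2 ≈ 0.0032569
Gain = 20 log₁₀(0.0032569) ≈ -49.74 dB
∠L = 0.00° − 55.89° = -55.89°

-49.7 dB, -55.9°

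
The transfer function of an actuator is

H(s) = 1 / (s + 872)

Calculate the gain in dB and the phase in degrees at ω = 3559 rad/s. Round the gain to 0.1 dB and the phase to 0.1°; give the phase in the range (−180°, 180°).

-71.3 dB, -76.2°

At s = jω = j3559:
pole (s+872): 872 + j3559 → |·| = √(872²+3559²) = √13426865 ≈ 3664.3, ∠ = arctan(3559/872) ≈ 76.23°
|H| = 1 / 3664.3 ≈ 0.0002729
Gain = 20 log₁₀(0.0002729) ≈ -71.28 dB
∠H = 0.00° − 76.23° = -76.23°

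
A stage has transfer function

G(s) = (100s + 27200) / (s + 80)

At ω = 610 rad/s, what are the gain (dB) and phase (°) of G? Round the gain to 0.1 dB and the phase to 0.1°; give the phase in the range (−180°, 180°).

40.7 dB, -16.6°

Substitute s = j610:
Numerator: 100(j610) + 27200 = 27200 + j61000
Denominator: (j610) + 80 = 80 + j610
|N| = √(27200² + 61000²) ≈ 66790, ∠N ≈ 65.97°
|D| = √(80² + 610²) ≈ 615.22, ∠D ≈ 82.53°
|G| = 66790 / 615.22 ≈ 108.56
Gain = 20 log₁₀(108.56) ≈ 40.71 dB
∠G = 65.97° − 82.53° = -16.56°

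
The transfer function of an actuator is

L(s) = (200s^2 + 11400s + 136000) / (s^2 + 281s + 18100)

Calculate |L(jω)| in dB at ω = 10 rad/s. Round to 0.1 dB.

Substitute s = j10:
Numerator: 200(j10)^2 + 11400(j10) + 136000 = 116000 + j114000
Denominator: (j10)^2 + 281(j10) + 18100 = 18000 + j2810
|N| = √(116000² + 114000²) ≈ 1.6264e+05, ∠N ≈ 44.50°
|D| = √(18000² + 2810²) ≈ 18218, ∠D ≈ 8.87°
|L| = 1.6264e+05 / 18218 ≈ 8.9274
Gain = 20 log₁₀(8.9274) ≈ 19.01 dB

19.0 dB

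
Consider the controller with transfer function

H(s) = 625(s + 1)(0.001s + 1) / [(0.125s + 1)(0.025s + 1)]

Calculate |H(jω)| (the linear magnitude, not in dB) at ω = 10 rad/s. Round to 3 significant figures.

At ω = 10 rad/s:
zero (1 + j10·1) = 1 + j10 → |·| ≈ 10.05, ∠ ≈ 84.29°
zero (1 + j10·0.001) = 1 + j0.01 → |·| ≈ 1, ∠ ≈ 0.57°
pole (1 + j10·0.125) = 1 + j1.25 → |·| ≈ 1.6008, ∠ ≈ 51.34°
pole (1 + j10·0.025) = 1 + j0.25 → |·| ≈ 1.0308, ∠ ≈ 14.04°
|H| = 625 · 10.05 · 1 / (1.6008 · 1.0308) ≈ 3806.6

3.81e+03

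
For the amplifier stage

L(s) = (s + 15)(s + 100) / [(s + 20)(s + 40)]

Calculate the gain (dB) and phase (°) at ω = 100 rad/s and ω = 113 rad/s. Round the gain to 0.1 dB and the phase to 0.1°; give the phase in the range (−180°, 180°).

At s = jω = j100:
zero (s+15): 15 + j100 → |·| = √(15²+100²) = √10225 ≈ 101.12, ∠ = arctan(100/15) ≈ 81.47°
zero (s+100): 100 + j100 → |·| = √(100²+100²) = √20000 ≈ 141.42, ∠ = arctan(100/100) ≈ 45.00°
pole (s+20): 20 + j100 → |·| = √(20²+100²) = √10400 ≈ 101.98, ∠ = arctan(100/20) ≈ 78.69°
pole (s+40): 40 + j100 → |·| = √(40²+100²) = √11600 ≈ 107.7, ∠ = arctan(100/40) ≈ 68.20°
|L| = 1 · 14300 / 10983 ≈ 1.302
Gain = 20 log₁₀(1.302) ≈ 2.29 dB
∠L = 126.47° − 146.89° = -20.42°

At s = jω = j113:
zero (s+15): 15 + j113 → |·| = √(15²+113²) = √12994 ≈ 113.99, ∠ = arctan(113/15) ≈ 82.44°
zero (s+100): 100 + j113 → |·| = √(100²+113²) = √22769 ≈ 150.89, ∠ = arctan(113/100) ≈ 48.49°
pole (s+20): 20 + j113 → |·| = √(20²+113²) = √13169 ≈ 114.76, ∠ = arctan(113/20) ≈ 79.96°
pole (s+40): 40 + j113 → |·| = √(40²+113²) = √14369 ≈ 119.87, ∠ = arctan(113/40) ≈ 70.51°
|L| = 1 · 17200 / 13756 ≈ 1.2504
Gain = 20 log₁₀(1.2504) ≈ 1.94 dB
∠L = 130.93° − 150.47° = -19.54°

ω = 100: 2.3 dB, -20.4°; ω = 113: 1.9 dB, -19.5°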